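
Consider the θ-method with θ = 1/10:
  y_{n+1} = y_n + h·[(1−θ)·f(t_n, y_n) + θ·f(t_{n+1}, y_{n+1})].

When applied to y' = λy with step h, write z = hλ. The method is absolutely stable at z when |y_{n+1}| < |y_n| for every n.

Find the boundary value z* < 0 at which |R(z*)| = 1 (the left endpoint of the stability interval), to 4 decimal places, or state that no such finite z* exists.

left endpoint -2.5000.

On y'=λy, z=hλ:
  y_{n+1} = y_n + z·[9/10·y_n + 1/10·y_{n+1}] ⇒ (1 − 1/10z)y_{n+1} = (1 + 9/10z)y_n
  R(z) = (1 + 9/10z)/(1 − 1/10z).

Solve |R(x)|<1 on ℝ⁻.
x=-0.53: |R|=0.4967
R=−1: 1+9/10x = −1+1/10x ⇒ -4/5x=2 ⇒ x=2/(-4/5)=-2.5000
Confirm numerically:
  x=-1.880: |R|=0.58249 <1
  x=-1.671: |R|=0.43175 <1
  x=-1.408: |R|=0.23422 <1
  x=-1.393: |R|=0.22268 <1
  x=-2.657: |R|=1.09923 >1
  x=-2.528: |R|=1.01788 >1
So |R|<1 on (-2.5000, 0).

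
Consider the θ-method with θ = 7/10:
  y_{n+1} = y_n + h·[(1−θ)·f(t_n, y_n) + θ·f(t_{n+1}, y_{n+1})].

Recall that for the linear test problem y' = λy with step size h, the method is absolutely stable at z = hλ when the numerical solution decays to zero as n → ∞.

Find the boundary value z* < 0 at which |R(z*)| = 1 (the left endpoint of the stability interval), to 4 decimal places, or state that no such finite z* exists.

interval (−∞, 0).

Set f=λy, z=hλ:
  y_{n+1} = y_n + z·[3/10·y_n + 7/10·y_{n+1}] ⇒ (1 − 7/10z)y_{n+1} = (1 + 3/10z)y_n
  ⇒ R(z) = (1 + 3/10z)/(1 − 7/10z).

Boundary: |R(x)|=1, x<0.
x=-0.44: |R|=0.6636
x=-2: |R|=0.1667
x=-10: |R|=0.2500
x=-100: |R|=0.4085
θ=7/10≥1/2 ⇒ |1+3/10x|<|1−7/10x| ∀x<0 ⇒ unbounded interval.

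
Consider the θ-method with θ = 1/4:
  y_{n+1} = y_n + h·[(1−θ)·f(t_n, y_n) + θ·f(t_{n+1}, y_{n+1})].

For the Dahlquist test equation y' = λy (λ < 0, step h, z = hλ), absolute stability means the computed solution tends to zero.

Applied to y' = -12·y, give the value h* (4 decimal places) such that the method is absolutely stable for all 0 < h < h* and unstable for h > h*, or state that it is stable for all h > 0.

Set f=λy, z=hλ:
  y_{n+1} = y_n + z·[3/4·y_n + 1/4·y_{n+1}] ⇒ (1 − 1/4z)y_{n+1} = (1 + 3/4z)y_n
  ⇒ R(z) = (1 + 3/4z)/(1 − 1/4z).

Need |R(x)|<1, x<0.
x=-0.67: |R|=0.4261
R=−1: 1+3/4x = −1+1/4x ⇒ -1/2x=2 ⇒ x=2/(-1/2)=-4.0000
Confirm numerically:
  x=-3.900: |R|=0.97468 <1
  x=-2.412: |R|=0.50468 <1
  x=-1.855: |R|=0.26729 <1
  x=-4.463: |R|=1.10942 >1
  x=-4.353: |R|=1.08452 >1
Interval (-4.0000, 0).

(-4.0000,0); λ=-12 ⇒ h* = (4)/12 = 0.3333.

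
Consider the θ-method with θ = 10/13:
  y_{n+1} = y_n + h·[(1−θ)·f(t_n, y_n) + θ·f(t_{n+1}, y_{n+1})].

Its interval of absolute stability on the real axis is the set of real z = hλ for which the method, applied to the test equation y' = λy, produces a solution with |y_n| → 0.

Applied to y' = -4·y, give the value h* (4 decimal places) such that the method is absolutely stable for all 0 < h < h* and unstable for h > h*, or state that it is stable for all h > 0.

interval (−∞, 0). Any h>0 works for λ=-4.

With y'=λy (z=hλ):
  y_{n+1} = y_n + z·[3/13·y_n + 10/13·y_{n+1}] ⇒ (1 − 10/13z)y_{n+1} = (1 + 3/13z)y_n
  so R(z) = (1 + 3/13z)/(1 − 10/13z).

Solve |R(x)|<1 on ℝ⁻.
x=-0.78: |R|=0.5125
x=-2: |R|=0.2121
x=-10: |R|=0.1504
x=-100: |R|=0.2833
θ=10/13≥1/2 ⇒ |1+3/13x|<|1−10/13x| ∀x<0 ⇒ unbounded interval.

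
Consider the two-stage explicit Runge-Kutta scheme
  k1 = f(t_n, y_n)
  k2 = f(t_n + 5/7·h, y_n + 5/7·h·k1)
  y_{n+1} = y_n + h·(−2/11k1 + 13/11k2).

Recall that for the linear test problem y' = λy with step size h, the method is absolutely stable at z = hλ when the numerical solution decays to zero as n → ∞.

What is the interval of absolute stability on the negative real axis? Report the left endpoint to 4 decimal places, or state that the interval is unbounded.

Set f=λy, z=hλ:
  k1=λy_n ⇒ h·k1=z·y_n;  k2=λ(1+5/7z)y_n ⇒ h·k2=z(1+5/7z)y_n
  y_{n+1}/y_n = 1 − 2/11z + 13/11z(1+5/7z) = 1 + z + 65/77z²
  so R(z) = 1 + z + 65/77z².

Solve |R(x)|<1 on ℝ⁻.
x=-1.56: |R|=1.4943
R=1: x+65/77x²=0 ⇒ x=−77/65=-1.1846; min R=1−1/(4·65/77)=0.7038>−1
Confirm numerically:
  x=-0.938: |R|=0.80473 <1
  x=-0.880: |R|=0.77371 <1
  x=-0.541: |R|=0.70607 <1
  x=-1.460: |R|=1.33940 >1
  x=-1.453: |R|=1.32919 >1
  x=-1.398: |R|=1.25182 >1
Interval (-1.1846, 0).

(-1.1846, 0).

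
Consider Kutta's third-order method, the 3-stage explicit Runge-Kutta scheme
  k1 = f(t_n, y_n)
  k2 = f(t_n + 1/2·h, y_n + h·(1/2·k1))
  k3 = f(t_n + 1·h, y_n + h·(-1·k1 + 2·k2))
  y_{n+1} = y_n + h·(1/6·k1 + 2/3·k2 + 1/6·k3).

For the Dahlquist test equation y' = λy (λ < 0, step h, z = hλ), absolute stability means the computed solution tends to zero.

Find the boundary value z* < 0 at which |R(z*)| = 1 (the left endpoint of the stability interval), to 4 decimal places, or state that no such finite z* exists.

Test eqn y'=λy, z=hλ:
  order 3, 3-stage ⇒ R(z)=1+z+z^2/2+z^3/6
  (e.g. R(-1.72)=-0.08887, |R|=0.08887)

Find x<0 with |R(x)|<1.
x=-1.72: |R|=0.0889
|R(-1.52)|=0.0499 |R(-1.02)|=0.3233 |R(-0.93)|=0.3684
Bisect:
  x_lo=-2.8305 |R|=1.6042  x_hi=-0.1027 |R|=0.9024
  mid=-1.46661 |R|=0.08310 →hi
  mid=-2.14856 |R|=0.49347 →hi
  mid=-2.48954 |R|=0.96224 →hi
  mid=-2.66002 |R|=1.25909 →lo
  mid=-2.57478 |R|=1.10495 →lo
  mid=-2.53216 |R|=1.03220 →lo
  mid=-2.51085 |R|=0.99688 →hi
  ...
  [-2.51284,-2.51268] ⇒ x*=-2.5127
Stable set (-2.5127, 0).

z* = -2.5127.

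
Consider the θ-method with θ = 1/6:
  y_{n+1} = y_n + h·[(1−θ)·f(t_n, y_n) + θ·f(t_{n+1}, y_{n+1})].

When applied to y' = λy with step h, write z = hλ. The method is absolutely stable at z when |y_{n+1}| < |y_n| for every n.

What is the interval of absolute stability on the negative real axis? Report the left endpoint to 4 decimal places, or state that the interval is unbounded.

z∈(-3.0000,0).

Set f=λy, z=hλ:
  y_{n+1} = y_n + z·[5/6·y_n + 1/6·y_{n+1}] ⇒ (1 − 1/6z)y_{n+1} = (1 + 5/6z)y_n
  R(z) = (1 + 5/6z)/(1 − 1/6z).

Solve |R(x)|<1 on ℝ⁻.
x=-1.79: |R|=0.3787
R=−1: 1+5/6x = −1+1/6x ⇒ -2/3x=2 ⇒ x=2/(-2/3)=-3.0000
Confirm numerically:
  x=-2.873: |R|=0.94275 <1
  x=-2.812: |R|=0.91466 <1
  x=-2.034: |R|=0.51904 <1
  x=-3.421: |R|=1.17875 >1
  x=-3.139: |R|=1.06084 >1
  x=-3.070: |R|=1.03087 >1
Interval (-3.0000, 0).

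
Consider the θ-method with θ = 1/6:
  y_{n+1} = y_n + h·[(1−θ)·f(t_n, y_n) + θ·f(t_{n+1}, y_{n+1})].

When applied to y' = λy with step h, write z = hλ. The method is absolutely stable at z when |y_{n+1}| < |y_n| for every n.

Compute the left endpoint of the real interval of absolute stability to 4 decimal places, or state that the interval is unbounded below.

z* = -3.0000.

On y'=λy, z=hλ:
  y_{n+1} = y_n + z·[5/6·y_n + 1/6·y_{n+1}] ⇒ (1 − 1/6z)y_{n+1} = (1 + 5/6z)y_n
  Hence R(z) = (1 + 5/6z)/(1 − 1/6z).

Find x<0 with |R(x)|<1.
x=-1.56: |R|=0.2381
R=−1: 1+5/6x = −1+1/6x ⇒ -2/3x=2 ⇒ x=2/(-2/3)=-3.0000
Confirm numerically:
  x=-2.571: |R|=0.79979 <1
  x=-1.524: |R|=0.21531 <1
  x=-1.361: |R|=0.10936 <1
  x=-1.343: |R|=0.09737 <1
  x=-3.542: |R|=1.22721 >1
  x=-3.300: |R|=1.12903 >1
  x=-3.105: |R|=1.04613 >1
Stable set (-3.0000, 0).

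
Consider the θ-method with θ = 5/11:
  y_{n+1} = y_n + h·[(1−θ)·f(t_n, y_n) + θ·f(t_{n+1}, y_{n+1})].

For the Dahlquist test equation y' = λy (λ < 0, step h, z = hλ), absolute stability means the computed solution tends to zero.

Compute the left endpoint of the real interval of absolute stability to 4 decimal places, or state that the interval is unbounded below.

left endpoint -22.0000.

Test eqn y'=λy, z=hλ:
  y_{n+1} = y_n + z·[6/11·y_n + 5/11·y_{n+1}] ⇒ (1 − 5/11z)y_{n+1} = (1 + 6/11z)y_n
  Hence R(z) = (1 + 6/11z)/(1 − 5/11z).

Boundary: |R(x)|=1, x<0.
x=-1.63: |R|=0.0637
R=−1: 1+6/11x = −1+5/11x ⇒ -1/11x=2 ⇒ x=2/(-1/11)=-22.0000
Confirm numerically:
  x=-15.632: |R|=0.92858 <1
  x=-14.755: |R|=0.91454 <1
  x=-13.668: |R|=0.89498 <1
  x=-13.386: |R|=0.88946 <1
  x=-22.297: |R|=1.00242 >1
  x=-22.127: |R|=1.00104 >1
Interval (-22.0000, 0).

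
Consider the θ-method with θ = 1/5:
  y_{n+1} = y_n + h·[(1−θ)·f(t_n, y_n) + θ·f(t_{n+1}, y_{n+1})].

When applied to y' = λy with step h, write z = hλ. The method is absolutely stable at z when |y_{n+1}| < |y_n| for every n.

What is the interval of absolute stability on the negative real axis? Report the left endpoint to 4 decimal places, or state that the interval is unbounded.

On y'=λy, z=hλ:
  y_{n+1} = y_n + z·[4/5·y_n + 1/5·y_{n+1}] ⇒ (1 − 1/5z)y_{n+1} = (1 + 4/5z)y_n
  Hence R(z) = (1 + 4/5z)/(1 − 1/5z).

Solve |R(x)|<1 on ℝ⁻.
x=-1.01: |R|=0.1597
R=−1: 1+4/5x = −1+1/5x ⇒ -3/5x=2 ⇒ x=2/(-3/5)=-3.3333
Confirm numerically:
  x=-3.218: |R|=0.95790 <1
  x=-2.013: |R|=0.43519 <1
  x=-1.828: |R|=0.33861 <1
  x=-1.718: |R|=0.27865 <1
  x=-3.895: |R|=1.18943 >1
  x=-3.806: |R|=1.16103 >1
  x=-3.372: |R|=1.01386 >1
So |R|<1 on (-3.3333, 0).

z∈(-3.3333,0).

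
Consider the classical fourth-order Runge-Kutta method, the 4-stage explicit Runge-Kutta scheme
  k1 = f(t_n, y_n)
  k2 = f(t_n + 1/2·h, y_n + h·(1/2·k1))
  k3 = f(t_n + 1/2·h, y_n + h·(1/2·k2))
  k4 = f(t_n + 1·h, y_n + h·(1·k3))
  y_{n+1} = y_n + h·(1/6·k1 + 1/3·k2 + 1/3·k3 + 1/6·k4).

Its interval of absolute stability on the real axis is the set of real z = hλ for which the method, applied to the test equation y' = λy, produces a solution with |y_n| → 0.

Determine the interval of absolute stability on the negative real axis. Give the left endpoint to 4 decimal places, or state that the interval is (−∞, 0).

Test eqn y'=λy, z=hλ:
  order 4, 4-stage ⇒ R(z)=1+z+z^2/2+z^3/6+z^4/24
  (e.g. R(-1.02)=0.36843, |R|=0.36843)

Boundary: |R(x)|=1, x<0.
x=-1.02: |R|=0.3684
|R(-1.79)|=0.2839 |R(-1.75)|=0.2788 |R(-0.5)|=0.6068
Bisect:
  x_lo=-3.5298 |R|=2.8383  x_hi=-0.3707 |R|=0.6903
  mid=-1.95025 |R|=0.31797 →hi
  mid=-2.74002 |R|=0.93386 →hi
  mid=-3.13491 |R|=1.66840 →lo
  mid=-2.93747 |R|=1.25474 →lo
  mid=-2.83874 |R|=1.08362 →lo
  mid=-2.78938 |R|=1.00618 →lo
  mid=-2.76470 |R|=0.96940 →hi
  mid=-2.77704 |R|=0.98763 →hi
  ...
  [-2.78533,-2.78514] ⇒ x*=-2.7853
Stable set (-2.7853, 0).

z∈(-2.7853,0).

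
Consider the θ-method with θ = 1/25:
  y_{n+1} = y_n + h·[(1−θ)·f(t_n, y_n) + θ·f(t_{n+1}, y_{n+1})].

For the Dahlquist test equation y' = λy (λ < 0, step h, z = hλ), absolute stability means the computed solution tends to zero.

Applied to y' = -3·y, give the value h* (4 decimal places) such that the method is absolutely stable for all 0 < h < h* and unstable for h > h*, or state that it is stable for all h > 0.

(-2.1739,0); λ=-3 ⇒ h* = (50/23)/3 = 0.7246.

Test eqn y'=λy, z=hλ:
  y_{n+1} = y_n + z·[24/25·y_n + 1/25·y_{n+1}] ⇒ (1 − 1/25z)y_{n+1} = (1 + 24/25z)y_n
  R(z) = (1 + 24/25z)/(1 − 1/25z).

Need |R(x)|<1, x<0.
x=-1.22: |R|=0.1632
R=−1: 1+24/25x = −1+1/25x ⇒ -23/25x=2 ⇒ x=2/(-23/25)=-2.1739
Confirm numerically:
  x=-1.960: |R|=0.81751 <1
  x=-1.569: |R|=0.47634 <1
  x=-1.496: |R|=0.41153 <1
  x=-0.900: |R|=0.13127 <1
  x=-2.524: |R|=1.29254 >1
  x=-2.390: |R|=1.18145 >1
  x=-2.261: |R|=1.07347 >1
Stable set (-2.1739, 0).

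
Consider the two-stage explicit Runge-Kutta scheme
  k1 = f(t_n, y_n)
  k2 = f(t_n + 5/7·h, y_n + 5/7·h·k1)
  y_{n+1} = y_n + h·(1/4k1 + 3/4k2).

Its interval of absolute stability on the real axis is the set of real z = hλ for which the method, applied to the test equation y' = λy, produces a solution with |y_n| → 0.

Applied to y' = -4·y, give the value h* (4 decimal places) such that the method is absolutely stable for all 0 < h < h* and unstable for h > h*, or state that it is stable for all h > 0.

Set f=λy, z=hλ:
  k1=λy_n ⇒ h·k1=z·y_n;  k2=λ(1+5/7z)y_n ⇒ h·k2=z(1+5/7z)y_n
  y_{n+1}/y_n = 1 + 1/4z + 3/4z(1+5/7z) = 1 + z + 15/28z²
  ⇒ R(z) = 1 + z + 15/28z².

Need |R(x)|<1, x<0.
x=-1.02: |R|=0.5374
R=1: x+15/28x²=0 ⇒ x=−28/15=-1.8667; min R=1−1/(4·15/28)=0.5333>−1
Confirm numerically:
  x=-1.726: |R|=0.86993 <1
  x=-1.360: |R|=0.63086 <1
  x=-1.149: |R|=0.55825 <1
  x=-2.284: |R|=1.51064 >1
  x=-2.147: |R|=1.32243 >1
  x=-1.969: |R|=1.10794 >1
Stable set (-1.8667, 0).

(-1.8667,0); λ=-4 ⇒ h* = (28/15)/4 = 0.4667.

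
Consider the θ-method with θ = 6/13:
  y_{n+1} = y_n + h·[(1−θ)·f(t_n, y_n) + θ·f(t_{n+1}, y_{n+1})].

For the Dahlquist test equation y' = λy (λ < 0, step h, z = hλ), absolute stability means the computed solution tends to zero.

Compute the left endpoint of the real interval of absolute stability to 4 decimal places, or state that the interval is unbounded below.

z* = -26.0000.

Set f=λy, z=hλ:
  y_{n+1} = y_n + z·[7/13·y_n + 6/13·y_{n+1}] ⇒ (1 − 6/13z)y_{n+1} = (1 + 7/13z)y_n
  so R(z) = (1 + 7/13z)/(1 − 6/13z).

Solve |R(x)|<1 on ℝ⁻.
x=-0.69: |R|=0.4767
R=−1: 1+7/13x = −1+6/13x ⇒ -1/13x=2 ⇒ x=2/(-1/13)=-26.0000
Confirm numerically:
  x=-19.399: |R|=0.94899 <1
  x=-17.011: |R|=0.92188 <1
  x=-16.113: |R|=0.90985 <1
  x=-26.439: |R|=1.00256 >1
  x=-26.302: |R|=1.00177 >1
Interval (-26.0000, 0).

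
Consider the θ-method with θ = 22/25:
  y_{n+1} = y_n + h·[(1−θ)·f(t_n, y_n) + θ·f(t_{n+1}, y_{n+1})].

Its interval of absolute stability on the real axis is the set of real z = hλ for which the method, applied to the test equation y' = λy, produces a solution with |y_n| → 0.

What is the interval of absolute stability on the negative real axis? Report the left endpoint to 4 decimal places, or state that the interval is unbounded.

(−∞, 0) — no finite endpoint.

With y'=λy (z=hλ):
  y_{n+1} = y_n + z·[3/25·y_n + 22/25·y_{n+1}] ⇒ (1 − 22/25z)y_{n+1} = (1 + 3/25z)y_n
  ⇒ R(z) = (1 + 3/25z)/(1 − 22/25z).

Need |R(x)|<1, x<0.
x=-0.51: |R|=0.6480
x=-2: |R|=0.2754
x=-10: |R|=0.0204
x=-100: |R|=0.1236
θ=22/25≥1/2 ⇒ |1+3/25x|<|1−22/25x| ∀x<0 ⇒ stable on all of ℝ⁻.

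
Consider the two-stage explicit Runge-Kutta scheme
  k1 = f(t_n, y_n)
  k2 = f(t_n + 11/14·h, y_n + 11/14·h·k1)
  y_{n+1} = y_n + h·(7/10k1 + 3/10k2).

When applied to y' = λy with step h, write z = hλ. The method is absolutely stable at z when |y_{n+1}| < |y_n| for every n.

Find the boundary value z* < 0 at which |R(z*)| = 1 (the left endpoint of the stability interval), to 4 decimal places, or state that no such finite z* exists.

With y'=λy (z=hλ):
  k1=λy_n ⇒ h·k1=z·y_n;  k2=λ(1+11/14z)y_n ⇒ h·k2=z(1+11/14z)y_n
  y_{n+1}/y_n = 1 + 7/10z + 3/10z(1+11/14z) = 1 + z + 33/140z²
  R(z) = 1 + z + 33/140z².

Solve |R(x)|<1 on ℝ⁻.
x=-0.64: |R|=0.4565
R=1: x+33/140x²=0 ⇒ x=−140/33=-4.2424; min R=1−1/(4·33/140)=-0.0606>−1
Confirm numerically:
  x=-3.383: |R|=0.31468 <1
  x=-2.881: |R|=0.07547 <1
  x=-2.098: |R|=0.06048 <1
  x=-4.769: |R|=1.59194 >1
  x=-4.313: |R|=1.07175 >1
So |R|<1 on (-4.2424, 0).

z* = -4.2424.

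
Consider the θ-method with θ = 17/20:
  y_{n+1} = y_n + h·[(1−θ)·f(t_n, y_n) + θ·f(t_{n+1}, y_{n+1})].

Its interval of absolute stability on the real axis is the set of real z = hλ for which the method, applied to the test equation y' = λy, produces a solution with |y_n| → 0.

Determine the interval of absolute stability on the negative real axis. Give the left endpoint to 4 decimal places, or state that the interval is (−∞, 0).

With y'=λy (z=hλ):
  y_{n+1} = y_n + z·[3/20·y_n + 17/20·y_{n+1}] ⇒ (1 − 17/20z)y_{n+1} = (1 + 3/20z)y_n
  Hence R(z) = (1 + 3/20z)/(1 − 17/20z).

Need |R(x)|<1, x<0.
x=-1.32: |R|=0.3779
x=-2: |R|=0.2593
x=-10: |R|=0.0526
x=-100: |R|=0.1628
θ=17/20≥1/2 ⇒ |1+3/20x|<|1−17/20x| ∀x<0 ⇒ interval (−∞,0).

unbounded; (−∞, 0).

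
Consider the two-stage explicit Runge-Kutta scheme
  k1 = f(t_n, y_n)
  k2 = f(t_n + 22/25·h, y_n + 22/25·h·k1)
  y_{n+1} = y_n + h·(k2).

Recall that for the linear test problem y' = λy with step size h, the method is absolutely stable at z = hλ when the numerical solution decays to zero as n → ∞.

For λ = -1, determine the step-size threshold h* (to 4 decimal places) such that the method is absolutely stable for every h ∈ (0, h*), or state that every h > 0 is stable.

Set f=λy, z=hλ:
  k1=λy_n ⇒ h·k1=z·y_n;  k2=λ(1+22/25z)y_n ⇒ h·k2=z(1+22/25z)y_n
  y_{n+1}/y_n = 1 + z(1+22/25z) = 1 + z + 22/25z²
  ⇒ R(z) = 1 + z + 22/25z².

Solve |R(x)|<1 on ℝ⁻.
x=-1.49: |R|=1.4637
R=1: x+22/25x²=0 ⇒ x=−25/22=-1.1364; min R=1−1/(4·22/25)=0.7159>−1
Confirm numerically:
  x=-1.043: |R|=0.91431 <1
  x=-1.012: |R|=0.88925 <1
  x=-0.545: |R|=0.71638 <1
  x=-1.442: |R|=1.38784 >1
  x=-1.441: |R|=1.38630 >1
  x=-1.219: |R|=1.08865 >1
So |R|<1 on (-1.1364, 0).

(-1.1364,0); λ=-1 ⇒ h* = (25/22)/1 = 1.1364.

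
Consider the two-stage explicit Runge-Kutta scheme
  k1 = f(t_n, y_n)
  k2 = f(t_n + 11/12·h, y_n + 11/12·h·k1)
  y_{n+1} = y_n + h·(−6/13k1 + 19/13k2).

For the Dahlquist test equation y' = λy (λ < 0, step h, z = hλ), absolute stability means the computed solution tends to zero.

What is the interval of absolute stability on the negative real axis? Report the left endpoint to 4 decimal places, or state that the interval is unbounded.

z∈(-0.7464,0).

With y'=λy (z=hλ):
  k1=λy_n ⇒ h·k1=z·y_n;  k2=λ(1+11/12z)y_n ⇒ h·k2=z(1+11/12z)y_n
  y_{n+1}/y_n = 1 − 6/13z + 19/13z(1+11/12z) = 1 + z + 209/156z²
  ⇒ R(z) = 1 + z + 209/156z².

Solve |R(x)|<1 on ℝ⁻.
x=-0.87: |R|=1.1441
R=1: x+209/156x²=0 ⇒ x=−156/209=-0.7464; min R=1−1/(4·209/156)=0.8134>−1
Confirm numerically:
  x=-0.636: |R|=0.90592 <1
  x=-0.509: |R|=0.83810 <1
  x=-0.441: |R|=0.81955 <1
  x=-1.246: |R|=1.83397 >1
  x=-0.854: |R|=1.12310 >1
  x=-0.777: |R|=1.03184 >1
So |R|<1 on (-0.7464, 0).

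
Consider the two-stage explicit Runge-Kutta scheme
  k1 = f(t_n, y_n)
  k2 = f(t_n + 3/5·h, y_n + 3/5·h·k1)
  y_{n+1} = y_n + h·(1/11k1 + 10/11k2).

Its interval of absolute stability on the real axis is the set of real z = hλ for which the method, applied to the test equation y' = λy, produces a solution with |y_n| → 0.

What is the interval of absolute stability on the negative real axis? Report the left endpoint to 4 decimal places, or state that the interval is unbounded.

z∈(-1.8333,0).

Set f=λy, z=hλ:
  k1=λy_n ⇒ h·k1=z·y_n;  k2=λ(1+3/5z)y_n ⇒ h·k2=z(1+3/5z)y_n
  y_{n+1}/y_n = 1 + 1/11z + 10/11z(1+3/5z) = 1 + z + 6/11z²
  so R(z) = 1 + z + 6/11z².

Solve |R(x)|<1 on ℝ⁻.
x=-1.19: |R|=0.5824
R=1: x+6/11x²=0 ⇒ x=−11/6=-1.8333; min R=1−1/(4·6/11)=0.5417>−1
Confirm numerically:
  x=-1.659: |R|=0.84224 <1
  x=-1.619: |R|=0.81072 <1
  x=-1.297: |R|=0.62057 <1
  x=-0.925: |R|=0.54170 <1
  x=-2.319: |R|=1.61432 >1
  x=-2.098: |R|=1.30287 >1
  x=-1.944: |R|=1.11735 >1
So |R|<1 on (-1.8333, 0).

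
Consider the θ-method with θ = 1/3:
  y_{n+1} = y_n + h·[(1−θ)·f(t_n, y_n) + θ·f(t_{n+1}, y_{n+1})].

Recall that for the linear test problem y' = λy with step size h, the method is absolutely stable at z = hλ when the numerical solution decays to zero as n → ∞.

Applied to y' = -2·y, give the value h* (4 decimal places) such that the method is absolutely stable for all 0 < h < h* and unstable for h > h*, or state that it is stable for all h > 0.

(-6.0000,0); λ=-2 ⇒ h* = (6)/2 = 3.0000.

With y'=λy (z=hλ):
  y_{n+1} = y_n + z·[2/3·y_n + 1/3·y_{n+1}] ⇒ (1 − 1/3z)y_{n+1} = (1 + 2/3z)y_n
  Hence R(z) = (1 + 2/3z)/(1 − 1/3z).

Solve |R(x)|<1 on ℝ⁻.
x=-1.5: |R|=0.0000
R=−1: 1+2/3x = −1+1/3x ⇒ -1/3x=2 ⇒ x=2/(-1/3)=-6.0000
Confirm numerically:
  x=-5.306: |R|=0.91645 <1
  x=-4.608: |R|=0.81703 <1
  x=-4.220: |R|=0.75346 <1
  x=-2.720: |R|=0.42657 <1
  x=-6.250: |R|=1.02703 >1
  x=-6.183: |R|=1.01993 >1
Interval (-6.0000, 0).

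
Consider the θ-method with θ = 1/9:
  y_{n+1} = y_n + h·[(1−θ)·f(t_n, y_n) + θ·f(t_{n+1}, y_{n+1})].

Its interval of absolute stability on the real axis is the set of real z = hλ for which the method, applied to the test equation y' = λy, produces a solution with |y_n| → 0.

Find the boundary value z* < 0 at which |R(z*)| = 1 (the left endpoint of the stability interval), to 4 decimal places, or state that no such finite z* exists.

On y'=λy, z=hλ:
  y_{n+1} = y_n + z·[8/9·y_n + 1/9·y_{n+1}] ⇒ (1 − 1/9z)y_{n+1} = (1 + 8/9z)y_n
  so R(z) = (1 + 8/9z)/(1 − 1/9z).

Need |R(x)|<1, x<0.
x=-1.25: |R|=0.0976
R=−1: 1+8/9x = −1+1/9x ⇒ -7/9x=2 ⇒ x=2/(-7/9)=-2.5714
Confirm numerically:
  x=-2.055: |R|=0.67300 <1
  x=-1.932: |R|=0.59056 <1
  x=-1.354: |R|=0.17694 <1
  x=-2.937: |R|=1.21438 >1
  x=-2.825: |R|=1.15011 >1
  x=-2.809: |R|=1.14082 >1
So |R|<1 on (-2.5714, 0).

left endpoint -2.5714.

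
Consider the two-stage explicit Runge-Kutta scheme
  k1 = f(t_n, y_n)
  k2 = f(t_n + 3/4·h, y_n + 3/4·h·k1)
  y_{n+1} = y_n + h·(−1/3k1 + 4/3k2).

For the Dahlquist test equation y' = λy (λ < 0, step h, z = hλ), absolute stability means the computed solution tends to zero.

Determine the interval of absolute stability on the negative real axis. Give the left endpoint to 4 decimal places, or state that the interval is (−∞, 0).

With y'=λy (z=hλ):
  k1=λy_n ⇒ h·k1=z·y_n;  k2=λ(1+3/4z)y_n ⇒ h·k2=z(1+3/4z)y_n
  y_{n+1}/y_n = 1 − 1/3z + 4/3z(1+3/4z) = 1 + z + z²
  R(z) = 1 + z + z².

Solve |R(x)|<1 on ℝ⁻.
x=-0.47: |R|=0.7509
R=1: x+1x²=0 ⇒ x=−1=-1.0000; min R=1−1/(4·1)=0.7500>−1
Confirm numerically:
  x=-0.818: |R|=0.85112 <1
  x=-0.813: |R|=0.84797 <1
  x=-0.403: |R|=0.75941 <1
  x=-1.574: |R|=1.90348 >1
  x=-1.366: |R|=1.49996 >1
Stable set (-1.0000, 0).

(-1.0000, 0).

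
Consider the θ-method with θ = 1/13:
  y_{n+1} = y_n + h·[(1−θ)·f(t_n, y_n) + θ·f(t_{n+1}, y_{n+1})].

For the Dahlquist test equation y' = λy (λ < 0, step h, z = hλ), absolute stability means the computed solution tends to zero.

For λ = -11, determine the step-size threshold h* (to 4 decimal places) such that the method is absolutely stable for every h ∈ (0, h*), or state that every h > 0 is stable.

On y'=λy, z=hλ:
  y_{n+1} = y_n + z·[12/13·y_n + 1/13·y_{n+1}] ⇒ (1 − 1/13z)y_{n+1} = (1 + 12/13z)y_n
  ⇒ R(z) = (1 + 12/13z)/(1 − 1/13z).

Find x<0 with |R(x)|<1.
x=-0.75: |R|=0.2909
R=−1: 1+12/13x = −1+1/13x ⇒ -11/13x=2 ⇒ x=2/(-11/13)=-2.3636
Confirm numerically:
  x=-2.241: |R|=0.91149 <1
  x=-1.336: |R|=0.21150 <1
  x=-1.010: |R|=0.06281 <1
  x=-2.964: |R|=1.41368 >1
  x=-2.619: |R|=1.17985 >1
Interval (-2.3636, 0).

(-2.3636,0); λ=-11 ⇒ h* = (26/11)/11 = 0.2149.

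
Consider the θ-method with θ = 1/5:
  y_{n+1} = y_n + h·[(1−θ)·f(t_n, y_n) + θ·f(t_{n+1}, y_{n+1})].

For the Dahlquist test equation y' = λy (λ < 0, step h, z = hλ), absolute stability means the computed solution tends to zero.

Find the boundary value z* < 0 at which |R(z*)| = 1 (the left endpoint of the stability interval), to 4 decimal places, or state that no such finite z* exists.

With y'=λy (z=hλ):
  y_{n+1} = y_n + z·[4/5·y_n + 1/5·y_{n+1}] ⇒ (1 − 1/5z)y_{n+1} = (1 + 4/5z)y_n
  ⇒ R(z) = (1 + 4/5z)/(1 − 1/5z).

Need |R(x)|<1, x<0.
x=-0.41: |R|=0.6211
R=−1: 1+4/5x = −1+1/5x ⇒ -3/5x=2 ⇒ x=2/(-3/5)=-3.3333
Confirm numerically:
  x=-2.729: |R|=0.76543 <1
  x=-1.963: |R|=0.40959 <1
  x=-1.553: |R|=0.18495 <1
  x=-1.541: |R|=0.17795 <1
  x=-3.905: |R|=1.19259 >1
  x=-3.361: |R|=1.00993 >1
Interval (-3.3333, 0).

z* = -3.3333.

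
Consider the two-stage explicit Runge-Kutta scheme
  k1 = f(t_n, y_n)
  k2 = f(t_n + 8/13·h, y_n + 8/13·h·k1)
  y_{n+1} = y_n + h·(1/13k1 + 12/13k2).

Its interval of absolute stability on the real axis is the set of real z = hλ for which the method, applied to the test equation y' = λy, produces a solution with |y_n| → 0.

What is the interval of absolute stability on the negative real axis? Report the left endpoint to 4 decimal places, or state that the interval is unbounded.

z∈(-1.7604,0).

With y'=λy (z=hλ):
  k1=λy_n ⇒ h·k1=z·y_n;  k2=λ(1+8/13z)y_n ⇒ h·k2=z(1+8/13z)y_n
  y_{n+1}/y_n = 1 + 1/13z + 12/13z(1+8/13z) = 1 + z + 96/169z²
  ⇒ R(z) = 1 + z + 96/169z².

Need |R(x)|<1, x<0.
x=-0.36: |R|=0.7136
R=1: x+96/169x²=0 ⇒ x=−169/96=-1.7604; min R=1−1/(4·96/169)=0.5599>−1
Confirm numerically:
  x=-1.499: |R|=0.77740 <1
  x=-1.291: |R|=0.65575 <1
  x=-0.910: |R|=0.56040 <1
  x=-2.194: |R|=1.54037 >1
  x=-2.062: |R|=1.35325 >1
Interval (-1.7604, 0).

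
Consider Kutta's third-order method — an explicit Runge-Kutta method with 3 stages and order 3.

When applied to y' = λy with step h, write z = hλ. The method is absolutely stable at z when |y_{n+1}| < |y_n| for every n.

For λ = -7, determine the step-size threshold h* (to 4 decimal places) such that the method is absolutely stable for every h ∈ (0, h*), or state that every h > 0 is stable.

Test eqn y'=λy, z=hλ:
  order 3, 3-stage ⇒ R(z)=1+z+z^2/2+z^3/6
  (e.g. R(-1.6)=-0.00267, |R|=0.00267)

Find x<0 with |R(x)|<1.
x=-1.6: |R|=0.0027
|R(-1.02)|=0.3233 |R(-0.87)|=0.3987 |R(-0.74)|=0.4663
Bisect:
  x_lo=-3.2863 |R|=2.8015  x_hi=-0.1359 |R|=0.8729
  mid=-1.71107 |R|=0.08212 →hi
  mid=-2.49867 |R|=0.97700 →hi
  mid=-2.89247 |R|=1.74253 →lo
  mid=-2.69557 |R|=1.32690 →lo
  mid=-2.59712 |R|=1.14421 →lo
  mid=-2.54789 |R|=1.05873 →lo
  mid=-2.52328 |R|=1.01741 →lo
  mid=-2.51097 |R|=0.99709 →hi
  mid=-2.51713 |R|=1.00722 →lo
  mid=-2.51405 |R|=1.00215 →lo
  ...
  [-2.51290,-2.51270] ⇒ x*=-2.5127
Interval (-2.5127, 0).

(-2.5127,0); λ=-7 ⇒ h* = 0.3590.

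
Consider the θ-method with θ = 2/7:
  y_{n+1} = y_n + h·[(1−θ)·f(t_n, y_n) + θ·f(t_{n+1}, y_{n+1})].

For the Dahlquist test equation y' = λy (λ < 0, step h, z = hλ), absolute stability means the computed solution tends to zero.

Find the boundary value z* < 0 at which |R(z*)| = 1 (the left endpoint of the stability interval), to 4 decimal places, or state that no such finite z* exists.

With y'=λy (z=hλ):
  y_{n+1} = y_n + z·[5/7·y_n + 2/7·y_{n+1}] ⇒ (1 − 2/7z)y_{n+1} = (1 + 5/7z)y_n
  so R(z) = (1 + 5/7z)/(1 − 2/7z).

Solve |R(x)|<1 on ℝ⁻.
x=-1.37: |R|=0.0154
R=−1: 1+5/7x = −1+2/7x ⇒ -3/7x=2 ⇒ x=2/(-3/7)=-4.6667
Confirm numerically:
  x=-4.193: |R|=0.90764 <1
  x=-3.483: |R|=0.74574 <1
  x=-2.171: |R|=0.33989 <1
  x=-2.015: |R|=0.27879 <1
  x=-5.048: |R|=1.06692 >1
  x=-4.875: |R|=1.03731 >1
  x=-4.705: |R|=1.00701 >1
Stable set (-4.6667, 0).

z* = -4.6667.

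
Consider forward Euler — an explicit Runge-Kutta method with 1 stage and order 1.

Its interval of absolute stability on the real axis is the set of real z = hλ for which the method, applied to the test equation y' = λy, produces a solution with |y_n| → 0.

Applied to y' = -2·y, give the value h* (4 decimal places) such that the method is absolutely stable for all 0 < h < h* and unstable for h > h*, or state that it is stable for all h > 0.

(-2.0000,0); λ=-2 ⇒ h* = 1.0000.

With y'=λy (z=hλ):
  order 1, 1-stage ⇒ R(z)=1+z
  (e.g. R(-1.52)=-0.52000, |R|=0.52000)

Boundary: |R(x)|=1, x<0.
x=-1.52: |R|=0.5200
|R(-2.25)|=1.2500 |R(-1.75)|=0.7500 |R(-1.02)|=0.0200
Bisect:
  x_lo=-2.6408 |R|=1.6408  x_hi=-0.3161 |R|=0.6839
  mid=-1.47844 |R|=0.47844 →hi
  mid=-2.05960 |R|=1.05960 →lo
  mid=-1.76902 |R|=0.76902 →hi
  mid=-1.91431 |R|=0.91431 →hi
  mid=-1.98696 |R|=0.98696 →hi
  mid=-2.02328 |R|=1.02328 →lo
  mid=-2.00512 |R|=1.00512 →lo
  mid=-1.99604 |R|=0.99604 →hi
  ...
  [-2.00001,-1.99987] ⇒ x*=-2.0000
So |R|<1 on (-2.0000, 0).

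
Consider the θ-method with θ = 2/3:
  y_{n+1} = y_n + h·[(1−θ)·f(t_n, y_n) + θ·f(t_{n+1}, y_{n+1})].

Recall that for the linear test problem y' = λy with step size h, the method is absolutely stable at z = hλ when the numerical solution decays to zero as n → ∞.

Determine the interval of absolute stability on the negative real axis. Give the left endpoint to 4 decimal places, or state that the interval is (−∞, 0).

(−∞, 0) — no finite endpoint.

Test eqn y'=λy, z=hλ:
  y_{n+1} = y_n + z·[1/3·y_n + 2/3·y_{n+1}] ⇒ (1 − 2/3z)y_{n+1} = (1 + 1/3z)y_n
  ⇒ R(z) = (1 + 1/3z)/(1 − 2/3z).

Boundary: |R(x)|=1, x<0.
x=-1.01: |R|=0.3964
x=-2: |R|=0.1429
x=-10: |R|=0.3043
x=-100: |R|=0.4778
θ=2/3≥1/2 ⇒ |1+1/3x|<|1−2/3x| ∀x<0 ⇒ interval (−∞,0).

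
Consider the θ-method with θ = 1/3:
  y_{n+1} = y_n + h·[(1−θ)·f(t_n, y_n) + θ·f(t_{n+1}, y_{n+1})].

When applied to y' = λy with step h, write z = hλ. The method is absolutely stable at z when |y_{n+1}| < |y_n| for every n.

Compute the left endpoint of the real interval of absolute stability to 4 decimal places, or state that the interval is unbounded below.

Set f=λy, z=hλ:
  y_{n+1} = y_n + z·[2/3·y_n + 1/3·y_{n+1}] ⇒ (1 − 1/3z)y_{n+1} = (1 + 2/3z)y_n
  Hence R(z) = (1 + 2/3z)/(1 − 1/3z).

Boundary: |R(x)|=1, x<0.
x=-1.68: |R|=0.0769
R=−1: 1+2/3x = −1+1/3x ⇒ -1/3x=2 ⇒ x=2/(-1/3)=-6.0000
Confirm numerically:
  x=-4.999: |R|=0.87486 <1
  x=-4.340: |R|=0.77384 <1
  x=-4.044: |R|=0.72232 <1
  x=-3.190: |R|=0.54604 <1
  x=-6.534: |R|=1.05601 >1
  x=-6.162: |R|=1.01768 >1
  x=-6.114: |R|=1.01251 >1
Interval (-6.0000, 0).

z* = -6.0000.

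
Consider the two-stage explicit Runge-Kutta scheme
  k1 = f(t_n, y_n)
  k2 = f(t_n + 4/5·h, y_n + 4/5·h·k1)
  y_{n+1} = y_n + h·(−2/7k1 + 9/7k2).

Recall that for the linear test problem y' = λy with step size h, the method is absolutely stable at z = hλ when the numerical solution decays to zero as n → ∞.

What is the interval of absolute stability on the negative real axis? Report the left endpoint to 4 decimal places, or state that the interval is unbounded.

Test eqn y'=λy, z=hλ:
  k1=λy_n ⇒ h·k1=z·y_n;  k2=λ(1+4/5z)y_n ⇒ h·k2=z(1+4/5z)y_n
  y_{n+1}/y_n = 1 − 2/7z + 9/7z(1+4/5z) = 1 + z + 36/35z²
  Hence R(z) = 1 + z + 36/35z².

Need |R(x)|<1, x<0.
x=-1.22: |R|=1.3109
R=1: x+36/35x²=0 ⇒ x=−35/36=-0.9722; min R=1−1/(4·36/35)=0.7569>−1
Confirm numerically:
  x=-0.695: |R|=0.80183 <1
  x=-0.645: |R|=0.78291 <1
  x=-0.450: |R|=0.75829 <1
  x=-1.168: |R|=1.23520 >1
  x=-1.164: |R|=1.22961 >1
  x=-1.109: |R|=1.15602 >1
Stable set (-0.9722, 0).

(-0.9722, 0).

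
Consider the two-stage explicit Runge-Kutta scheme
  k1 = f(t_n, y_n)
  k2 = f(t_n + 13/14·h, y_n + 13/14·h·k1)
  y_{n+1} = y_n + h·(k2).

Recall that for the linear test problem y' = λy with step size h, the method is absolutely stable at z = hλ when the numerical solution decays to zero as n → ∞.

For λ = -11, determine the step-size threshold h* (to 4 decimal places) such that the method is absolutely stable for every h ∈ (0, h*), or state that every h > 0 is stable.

On y'=λy, z=hλ:
  k1=λy_n ⇒ h·k1=z·y_n;  k2=λ(1+13/14z)y_n ⇒ h·k2=z(1+13/14z)y_n
  y_{n+1}/y_n = 1 + z(1+13/14z) = 1 + z + 13/14z²
  Hence R(z) = 1 + z + 13/14z².

Solve |R(x)|<1 on ℝ⁻.
x=-0.37: |R|=0.7571
R=1: x+13/14x²=0 ⇒ x=−14/13=-1.0769; min R=1−1/(4·13/14)=0.7308>−1
Confirm numerically:
  x=-0.788: |R|=0.78859 <1
  x=-0.761: |R|=0.77676 <1
  x=-0.699: |R|=0.75470 <1
  x=-0.500: |R|=0.73214 <1
  x=-1.531: |R|=1.64554 >1
  x=-1.212: |R|=1.15202 >1
Stable set (-1.0769, 0).

(-1.0769,0); λ=-11 ⇒ h* = (14/13)/11 = 0.0979.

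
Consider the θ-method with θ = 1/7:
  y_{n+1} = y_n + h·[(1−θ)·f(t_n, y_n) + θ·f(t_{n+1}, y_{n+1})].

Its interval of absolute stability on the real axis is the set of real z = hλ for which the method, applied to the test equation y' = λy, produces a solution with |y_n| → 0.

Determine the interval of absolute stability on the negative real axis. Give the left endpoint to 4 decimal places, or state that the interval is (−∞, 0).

Test eqn y'=λy, z=hλ:
  y_{n+1} = y_n + z·[6/7·y_n + 1/7·y_{n+1}] ⇒ (1 − 1/7z)y_{n+1} = (1 + 6/7z)y_n
  Hence R(z) = (1 + 6/7z)/(1 − 1/7z).

Solve |R(x)|<1 on ℝ⁻.
x=-0.7: |R|=0.3636
R=−1: 1+6/7x = −1+1/7x ⇒ -5/7x=2 ⇒ x=2/(-5/7)=-2.8000
Confirm numerically:
  x=-2.390: |R|=0.78168 <1
  x=-2.196: |R|=0.67160 <1
  x=-2.143: |R|=0.64071 <1
  x=-1.548: |R|=0.26766 <1
  x=-3.372: |R|=1.27574 >1
  x=-3.281: |R|=1.23393 >1
  x=-3.066: |R|=1.13213 >1
Stable set (-2.8000, 0).

z∈(-2.8000,0).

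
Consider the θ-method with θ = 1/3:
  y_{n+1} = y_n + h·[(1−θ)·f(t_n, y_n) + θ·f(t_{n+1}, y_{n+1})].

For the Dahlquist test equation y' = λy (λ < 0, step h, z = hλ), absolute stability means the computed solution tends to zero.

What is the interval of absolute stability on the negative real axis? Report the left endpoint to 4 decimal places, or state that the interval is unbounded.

(-6.0000, 0).

With y'=λy (z=hλ):
  y_{n+1} = y_n + z·[2/3·y_n + 1/3·y_{n+1}] ⇒ (1 − 1/3z)y_{n+1} = (1 + 2/3z)y_n
  ⇒ R(z) = (1 + 2/3z)/(1 − 1/3z).

Boundary: |R(x)|=1, x<0.
x=-0.44: |R|=0.6163
R=−1: 1+2/3x = −1+1/3x ⇒ -1/3x=2 ⇒ x=2/(-1/3)=-6.0000
Confirm numerically:
  x=-5.260: |R|=0.91041 <1
  x=-4.642: |R|=0.82230 <1
  x=-3.999: |R|=0.71410 <1
  x=-6.497: |R|=1.05233 >1
  x=-6.284: |R|=1.03059 >1
  x=-6.132: |R|=1.01445 >1
Stable set (-6.0000, 0).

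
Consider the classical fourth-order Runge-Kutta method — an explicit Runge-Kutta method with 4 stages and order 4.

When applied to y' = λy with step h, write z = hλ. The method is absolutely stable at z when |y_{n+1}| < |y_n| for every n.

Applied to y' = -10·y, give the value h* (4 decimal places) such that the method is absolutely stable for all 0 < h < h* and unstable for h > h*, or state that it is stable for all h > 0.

Test eqn y'=λy, z=hλ:
  order 4, 4-stage ⇒ R(z)=1+z+z^2/2+z^3/6+z^4/24
  (e.g. R(-0.89)=0.41470, |R|=0.41470)

Need |R(x)|<1, x<0.
x=-0.89: |R|=0.4147
|R(-1.74)|=0.2777 |R(-1.67)|=0.2723 |R(-1)|=0.3750
Bisect:
  x_lo=-3.5483 |R|=2.9061  x_hi=-0.1441 |R|=0.8658
  mid=-1.84619 |R|=0.29331 →hi
  mid=-2.69725 |R|=0.87517 →hi
  mid=-3.12277 |R|=1.64002 →lo
  mid=-2.91001 |R|=1.20490 →lo
  mid=-2.80363 |R|=1.02800 →lo
  mid=-2.75044 |R|=0.94871 →hi
  mid=-2.77703 |R|=0.98762 →hi
  mid=-2.79033 |R|=1.00762 →lo
  mid=-2.78368 |R|=0.99757 →hi
  ...
  [-2.78535,-2.78514] ⇒ x*=-2.7853
Interval (-2.7853, 0).

(-2.7853,0); λ=-10 ⇒ h* = 0.2785.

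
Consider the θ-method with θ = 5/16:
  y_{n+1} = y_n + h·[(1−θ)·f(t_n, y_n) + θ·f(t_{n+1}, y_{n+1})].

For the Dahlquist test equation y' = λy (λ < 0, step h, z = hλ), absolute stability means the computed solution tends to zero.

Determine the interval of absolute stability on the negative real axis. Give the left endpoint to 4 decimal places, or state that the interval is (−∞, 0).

With y'=λy (z=hλ):
  y_{n+1} = y_n + z·[11/16·y_n + 5/16·y_{n+1}] ⇒ (1 − 5/16z)y_{n+1} = (1 + 11/16z)y_n
  so R(z) = (1 + 11/16z)/(1 − 5/16z).

Solve |R(x)|<1 on ℝ⁻.
x=-1.08: |R|=0.1925
R=−1: 1+11/16x = −1+5/16x ⇒ -3/8x=2 ⇒ x=2/(-3/8)=-5.3333
Confirm numerically:
  x=-5.139: |R|=0.97204 <1
  x=-4.384: |R|=0.84979 <1
  x=-3.443: |R|=0.65853 <1
  x=-5.893: |R|=1.07386 >1
  x=-5.824: |R|=1.06525 >1
So |R|<1 on (-5.3333, 0).

z∈(-5.3333,0).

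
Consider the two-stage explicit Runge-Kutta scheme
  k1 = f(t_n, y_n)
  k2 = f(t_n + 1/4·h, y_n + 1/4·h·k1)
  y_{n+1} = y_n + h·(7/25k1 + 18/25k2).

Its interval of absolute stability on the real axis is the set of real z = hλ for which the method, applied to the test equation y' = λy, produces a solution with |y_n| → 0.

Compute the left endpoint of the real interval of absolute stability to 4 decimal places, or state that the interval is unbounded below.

With y'=λy (z=hλ):
  k1=λy_n ⇒ h·k1=z·y_n;  k2=λ(1+1/4z)y_n ⇒ h·k2=z(1+1/4z)y_n
  y_{n+1}/y_n = 1 + 7/25z + 18/25z(1+1/4z) = 1 + z + 9/50z²
  Hence R(z) = 1 + z + 9/50z².

Boundary: |R(x)|=1, x<0.
x=-0.94: |R|=0.2190
R=1: x+9/50x²=0 ⇒ x=−50/9=-5.5556; min R=1−1/(4·9/50)=-0.3889>−1
Confirm numerically:
  x=-4.745: |R|=0.30770 <1
  x=-4.527: |R|=0.16187 <1
  x=-3.072: |R|=0.37331 <1
  x=-6.122: |R|=1.62420 >1
  x=-5.844: |R|=1.30342 >1
  x=-5.803: |R|=1.25847 >1
So |R|<1 on (-5.5556, 0).

left endpoint -5.5556.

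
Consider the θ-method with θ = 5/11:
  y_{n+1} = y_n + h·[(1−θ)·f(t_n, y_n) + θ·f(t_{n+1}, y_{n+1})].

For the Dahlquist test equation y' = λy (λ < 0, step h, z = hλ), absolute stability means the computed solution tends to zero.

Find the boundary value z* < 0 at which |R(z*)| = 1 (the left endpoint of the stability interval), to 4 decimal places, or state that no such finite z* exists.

Test eqn y'=λy, z=hλ:
  y_{n+1} = y_n + z·[6/11·y_n + 5/11·y_{n+1}] ⇒ (1 − 5/11z)y_{n+1} = (1 + 6/11z)y_n
  Hence R(z) = (1 + 6/11z)/(1 − 5/11z).

Need |R(x)|<1, x<0.
x=-0.61: |R|=0.5224
R=−1: 1+6/11x = −1+5/11x ⇒ -1/11x=2 ⇒ x=2/(-1/11)=-22.0000
Confirm numerically:
  x=-20.754: |R|=0.98914 <1
  x=-20.033: |R|=0.98231 <1
  x=-18.071: |R|=0.96124 <1
  x=-13.414: |R|=0.89002 <1
  x=-22.460: |R|=1.00373 >1
  x=-22.316: |R|=1.00258 >1
  x=-22.055: |R|=1.00045 >1
So |R|<1 on (-22.0000, 0).

z* = -22.0000.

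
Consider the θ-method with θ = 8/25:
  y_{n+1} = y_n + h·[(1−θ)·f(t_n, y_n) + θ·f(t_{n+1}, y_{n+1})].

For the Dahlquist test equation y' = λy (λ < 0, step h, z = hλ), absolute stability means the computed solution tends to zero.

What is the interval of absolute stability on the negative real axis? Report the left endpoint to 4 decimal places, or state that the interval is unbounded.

(-5.5556, 0).

Test eqn y'=λy, z=hλ:
  y_{n+1} = y_n + z·[17/25·y_n + 8/25·y_{n+1}] ⇒ (1 − 8/25z)y_{n+1} = (1 + 17/25z)y_n
  so R(z) = (1 + 17/25z)/(1 − 8/25z).

Solve |R(x)|<1 on ℝ⁻.
x=-0.91: |R|=0.2952
R=−1: 1+17/25x = −1+8/25x ⇒ -9/25x=2 ⇒ x=2/(-9/25)=-5.5556
Confirm numerically:
  x=-5.475: |R|=0.98946 <1
  x=-5.029: |R|=0.92735 <1
  x=-4.861: |R|=0.90216 <1
  x=-4.397: |R|=0.82672 <1
  x=-5.964: |R|=1.05056 >1
  x=-5.780: |R|=1.02835 >1
Interval (-5.5556, 0).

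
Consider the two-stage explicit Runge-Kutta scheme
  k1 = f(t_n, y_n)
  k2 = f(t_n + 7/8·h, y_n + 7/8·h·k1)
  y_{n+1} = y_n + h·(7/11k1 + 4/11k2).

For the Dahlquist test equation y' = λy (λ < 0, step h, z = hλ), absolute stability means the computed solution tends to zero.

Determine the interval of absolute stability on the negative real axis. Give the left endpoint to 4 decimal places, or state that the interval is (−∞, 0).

On y'=λy, z=hλ:
  k1=λy_n ⇒ h·k1=z·y_n;  k2=λ(1+7/8z)y_n ⇒ h·k2=z(1+7/8z)y_n
  y_{n+1}/y_n = 1 + 7/11z + 4/11z(1+7/8z) = 1 + z + 7/22z²
  Hence R(z) = 1 + z + 7/22z².

Boundary: |R(x)|=1, x<0.
x=-1.12: |R|=0.2791
R=1: x+7/22x²=0 ⇒ x=−22/7=-3.1429; min R=1−1/(4·7/22)=0.2143>−1
Confirm numerically:
  x=-2.642: |R|=0.57896 <1
  x=-2.216: |R|=0.34648 <1
  x=-1.452: |R|=0.21882 <1
  x=-1.303: |R|=0.23721 <1
  x=-3.743: |R|=1.71474 >1
  x=-3.458: |R|=1.34674 >1
  x=-3.195: |R|=1.05301 >1
Stable set (-3.1429, 0).

(-3.1429, 0).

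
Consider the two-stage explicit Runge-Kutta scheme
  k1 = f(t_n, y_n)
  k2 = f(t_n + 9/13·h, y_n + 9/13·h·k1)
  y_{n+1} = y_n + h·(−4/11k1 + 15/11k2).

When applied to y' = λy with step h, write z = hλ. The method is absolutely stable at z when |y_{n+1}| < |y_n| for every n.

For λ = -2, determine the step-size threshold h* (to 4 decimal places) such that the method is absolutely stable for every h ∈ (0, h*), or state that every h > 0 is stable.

Set f=λy, z=hλ:
  k1=λy_n ⇒ h·k1=z·y_n;  k2=λ(1+9/13z)y_n ⇒ h·k2=z(1+9/13z)y_n
  y_{n+1}/y_n = 1 − 4/11z + 15/11z(1+9/13z) = 1 + z + 135/143z²
  so R(z) = 1 + z + 135/143z².

Solve |R(x)|<1 on ℝ⁻.
x=-1.36: |R|=1.3861
R=1: x+135/143x²=0 ⇒ x=−143/135=-1.0593; min R=1−1/(4·135/143)=0.7352>−1
Confirm numerically:
  x=-0.931: |R|=0.88727 <1
  x=-0.739: |R|=0.77657 <1
  x=-0.671: |R|=0.75405 <1
  x=-1.523: |R|=1.66677 >1
  x=-1.269: |R|=1.25127 >1
Stable set (-1.0593, 0).

(-1.0593,0); λ=-2 ⇒ h* = (143/135)/2 = 0.5296.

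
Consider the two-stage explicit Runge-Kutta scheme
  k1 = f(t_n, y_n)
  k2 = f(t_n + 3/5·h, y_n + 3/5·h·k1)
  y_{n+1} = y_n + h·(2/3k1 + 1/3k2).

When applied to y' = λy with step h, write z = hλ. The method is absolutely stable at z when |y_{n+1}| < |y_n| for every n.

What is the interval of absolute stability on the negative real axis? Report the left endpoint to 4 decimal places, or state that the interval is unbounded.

(-5.0000, 0).

With y'=λy (z=hλ):
  k1=λy_n ⇒ h·k1=z·y_n;  k2=λ(1+3/5z)y_n ⇒ h·k2=z(1+3/5z)y_n
  y_{n+1}/y_n = 1 + 2/3z + 1/3z(1+3/5z) = 1 + z + 1/5z²
  R(z) = 1 + z + 1/5z².

Need |R(x)|<1, x<0.
x=-0.91: |R|=0.2556
R=1: x+1/5x²=0 ⇒ x=−5=-5.0000; min R=1−1/(4·1/5)=-0.2500>−1
Confirm numerically:
  x=-4.829: |R|=0.83485 <1
  x=-4.825: |R|=0.83113 <1
  x=-4.334: |R|=0.42271 <1
  x=-2.206: |R|=0.23271 <1
  x=-5.581: |R|=1.64851 >1
  x=-5.572: |R|=1.63744 >1
  x=-5.328: |R|=1.34952 >1
Stable set (-5.0000, 0).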